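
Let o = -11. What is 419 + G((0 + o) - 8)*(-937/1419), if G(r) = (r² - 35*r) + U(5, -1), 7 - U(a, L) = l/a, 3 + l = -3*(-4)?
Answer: -1858367/7095 ≈ -261.93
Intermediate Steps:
l = 9 (l = -3 - 3*(-4) = -3 + 12 = 9)
U(a, L) = 7 - 9/a
G(r) = 26/5 + r² - 35*r (G(r) = (r² - 35*r) + (7 - 9/5) = (r² - 35*r) + 26/5 = 26/5 + r² - 35*r)
419 + G((0 + o) - 8)*(-937/1419) = 419 + (26/5 + ((0 - 11) - 8)² - 35*((0 - 11) - 8))*(-937/1419) = 419 + (26/5 + (-11 - 8)² - 35*(-11 - 8))*(-937*1/1419) = 419 + (26/5 + (-19)² - 35*(-19))*(-937/1419) = 419 + (26/5 + 361 + 665)*(-937/1419) = 419 + (5156/5)*(-937/1419) = 419 - 4831172/7095 = -1858367/7095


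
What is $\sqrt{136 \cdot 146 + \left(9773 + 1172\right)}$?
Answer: $\sqrt{30801} \approx 175.5$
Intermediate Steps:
$\sqrt{136 \cdot 146 + \left(9773 + 1172\right)} = \sqrt{19856 + 10945} = \sqrt{30801}$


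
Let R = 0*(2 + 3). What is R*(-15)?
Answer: 0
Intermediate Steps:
R = 0 (R = 0*5 = 0)
R*(-15) = 0*(-15) = 0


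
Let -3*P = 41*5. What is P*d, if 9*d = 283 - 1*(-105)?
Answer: -79540/27 ≈ -2945.9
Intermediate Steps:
P = -205/3 (P = -41*5/3 = -1/3*205 = -205/3 ≈ -68.333)
d = 388/9 (d = (283 - 1*(-105))/9 = (283 + 105)/9 = (1/9)*388 = 388/9 ≈ 43.111)
P*d = -205/3*388/9 = -79540/27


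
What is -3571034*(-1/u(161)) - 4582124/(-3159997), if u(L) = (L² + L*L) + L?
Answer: 11522740921270/164329323991 ≈ 70.120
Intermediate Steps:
u(L) = L + 2*L² (u(L) = (L² + L²) + L = 2*L² + L = L + 2*L²)
-3571034*(-1/u(161)) - 4582124/(-3159997) = -3571034*(-1/(161*(1 + 2*161))) - 4582124/(-3159997) = -3571034*(-1/(161*(1 + 322))) - 4582124*(-1/3159997) = -3571034/((-161*323)) + 4582124/3159997 = -3571034/((-1*52003)) + 4582124/3159997 = -3571034/(-52003) + 4582124/3159997 = -3571034*(-1/52003) + 4582124/3159997 = 3571034/52003 + 4582124/3159997 = 11522740921270/164329323991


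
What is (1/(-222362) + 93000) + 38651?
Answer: 29274179661/222362 ≈ 1.3165e+5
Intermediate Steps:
(1/(-222362) + 93000) + 38651 = (-1/222362 + 93000) + 38651 = 20679665999/222362 + 38651 = 29274179661/222362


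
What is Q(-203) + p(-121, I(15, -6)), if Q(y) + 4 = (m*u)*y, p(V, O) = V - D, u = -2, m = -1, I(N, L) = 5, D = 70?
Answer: -601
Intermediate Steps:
p(V, O) = -70 + V (p(V, O) = V - 1*70 = V - 70 = -70 + V)
Q(y) = -4 + 2*y (Q(y) = -4 + (-1*(-2))*y = -4 + 2*y)
Q(-203) + p(-121, I(15, -6)) = (-4 + 2*(-203)) + (-70 - 121) = (-4 - 406) - 191 = -410 - 191 = -601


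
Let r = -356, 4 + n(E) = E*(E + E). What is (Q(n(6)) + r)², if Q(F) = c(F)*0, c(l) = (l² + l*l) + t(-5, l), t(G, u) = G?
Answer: 126736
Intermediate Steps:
n(E) = -4 + 2*E² (n(E) = -4 + E*(E + E) = -4 + E*(2*E) = -4 + 2*E²)
c(l) = -5 + 2*l² (c(l) = (l² + l*l) - 5 = (l² + l²) - 5 = 2*l² - 5 = -5 + 2*l²)
Q(F) = 0 (Q(F) = (-5 + 2*F²)*0 = 0)
(Q(n(6)) + r)² = (0 - 356)² = (-356)² = 126736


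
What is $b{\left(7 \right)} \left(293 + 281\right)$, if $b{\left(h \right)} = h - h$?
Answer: $0$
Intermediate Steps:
$b{\left(h \right)} = 0$
$b{\left(7 \right)} \left(293 + 281\right) = 0 \left(293 + 281\right) = 0 \cdot 574 = 0$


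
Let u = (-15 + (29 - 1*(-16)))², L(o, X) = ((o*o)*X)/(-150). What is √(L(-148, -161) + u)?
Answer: 2*√1373079/15 ≈ 156.24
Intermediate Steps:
L(o, X) = -X*o²/150 (L(o, X) = (o²*X)*(-1/150) = (X*o²)*(-1/150) = -X*o²/150)
u = 900 (u = (-15 + (29 + 16))² = (-15 + 45)² = 30² = 900)
√(L(-148, -161) + u) = √(-1/150*(-161)*(-148)² + 900) = √(-1/150*(-161)*21904 + 900) = √(1763272/75 + 900) = √(1830772/75) = 2*√1373079/15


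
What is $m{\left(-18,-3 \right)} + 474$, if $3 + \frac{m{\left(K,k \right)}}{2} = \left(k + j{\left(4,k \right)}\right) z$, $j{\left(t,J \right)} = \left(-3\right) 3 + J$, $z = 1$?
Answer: $438$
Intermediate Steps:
$j{\left(t,J \right)} = -9 + J$
$m{\left(K,k \right)} = -24 + 4 k$ ($m{\left(K,k \right)} = -6 + 2 \left(k + \left(-9 + k\right)\right) 1 = -6 + 2 \left(-9 + 2 k\right) 1 = -6 + 2 \left(-9 + 2 k\right) = -6 + \left(-18 + 4 k\right) = -24 + 4 k$)
$m{\left(-18,-3 \right)} + 474 = \left(-24 + 4 \left(-3\right)\right) + 474 = \left(-24 - 12\right) + 474 = -36 + 474 = 438$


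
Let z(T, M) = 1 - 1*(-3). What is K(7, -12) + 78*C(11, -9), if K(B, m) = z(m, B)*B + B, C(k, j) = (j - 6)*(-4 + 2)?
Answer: 2375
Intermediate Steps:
z(T, M) = 4 (z(T, M) = 1 + 3 = 4)
C(k, j) = 12 - 2*j (C(k, j) = (-6 + j)*(-2) = 12 - 2*j)
K(B, m) = 5*B (K(B, m) = 4*B + B = 5*B)
K(7, -12) + 78*C(11, -9) = 5*7 + 78*(12 - 2*(-9)) = 35 + 78*(12 + 18) = 35 + 78*30 = 35 + 2340 = 2375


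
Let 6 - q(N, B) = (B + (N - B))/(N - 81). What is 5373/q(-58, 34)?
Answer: 746847/776 ≈ 962.43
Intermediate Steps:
q(N, B) = 6 - N/(-81 + N) (q(N, B) = 6 - (B + (N - B))/(N - 81) = 6 - N/(-81 + N))
5373/q(-58, 34) = 5373/(((-486 + 5*(-58))/(-81 - 58))) = 5373/(((-486 - 290)/(-139))) = 5373/((-1/139*(-776))) = 5373/(776/139) = 5373*(139/776) = 746847/776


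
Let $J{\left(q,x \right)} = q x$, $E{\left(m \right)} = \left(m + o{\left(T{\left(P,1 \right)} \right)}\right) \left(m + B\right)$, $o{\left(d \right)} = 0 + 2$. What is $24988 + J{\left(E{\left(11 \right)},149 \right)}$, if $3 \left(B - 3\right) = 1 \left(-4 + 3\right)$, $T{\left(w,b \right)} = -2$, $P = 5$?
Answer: $\frac{154381}{3} \approx 51460.0$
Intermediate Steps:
$B = \frac{8}{3}$ ($B = 3 + \frac{1 \left(-4 + 3\right)}{3} = 3 + \frac{1 \left(-1\right)}{3} = 3 + \frac{1}{3} \left(-1\right) = 3 - \frac{1}{3} = \frac{8}{3} \approx 2.6667$)
$o{\left(d \right)} = 2$
$E{\left(m \right)} = \left(2 + m\right) \left(\frac{8}{3} + m\right)$ ($E{\left(m \right)} = \left(m + 2\right) \left(m + \frac{8}{3}\right) = \left(2 + m\right) \left(\frac{8}{3} + m\right)$)
$24988 + J{\left(E{\left(11 \right)},149 \right)} = 24988 + \left(\frac{16}{3} + 11^{2} + \frac{14}{3} \cdot 11\right) 149 = 24988 + \left(\frac{16}{3} + 121 + \frac{154}{3}\right) 149 = 24988 + \frac{533}{3} \cdot 149 = 24988 + \frac{79417}{3} = \frac{154381}{3}$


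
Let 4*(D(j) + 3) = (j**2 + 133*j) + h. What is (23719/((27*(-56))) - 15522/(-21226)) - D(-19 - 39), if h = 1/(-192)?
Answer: 552291911915/513499392 ≈ 1075.5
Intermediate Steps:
h = -1/192 ≈ -0.0052083
D(j) = -2305/768 + j**2/4 + 133*j/4 (D(j) = -3 + ((j**2 + 133*j) - 1/192)/4 = -3 + (-1/192 + j**2 + 133*j)/4 = -3 + (-1/768 + j**2/4 + 133*j/4) = -2305/768 + j**2/4 + 133*j/4)
(23719/((27*(-56))) - 15522/(-21226)) - D(-19 - 39) = (23719/((27*(-56))) - 15522/(-21226)) - (-2305/768 + (-19 - 39)**2/4 + 133*(-19 - 39)/4) = (23719/(-1512) - 15522*(-1/21226)) - (-2305/768 + (1/4)*(-58)**2 + (133/4)*(-58)) = (23719*(-1/1512) + 7761/10613) - (-2305/768 + (1/4)*3364 - 3857/2) = (-23719/1512 + 7761/10613) - (-2305/768 + 841 - 3857/2) = -239995115/16046856 - 1*(-837505/768) = -239995115/16046856 + 837505/768 = 552291911915/513499392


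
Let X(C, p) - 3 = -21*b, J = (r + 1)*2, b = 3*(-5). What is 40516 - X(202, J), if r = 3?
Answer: 40198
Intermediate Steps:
b = -15
J = 8 (J = (3 + 1)*2 = 4*2 = 8)
X(C, p) = 318 (X(C, p) = 3 - 21*(-15) = 3 + 315 = 318)
40516 - X(202, J) = 40516 - 1*318 = 40516 - 318 = 40198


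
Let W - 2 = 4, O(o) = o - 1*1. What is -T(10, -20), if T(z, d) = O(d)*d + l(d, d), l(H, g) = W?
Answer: -426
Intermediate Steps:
O(o) = -1 + o (O(o) = o - 1 = -1 + o)
W = 6 (W = 2 + 4 = 6)
l(H, g) = 6
T(z, d) = 6 + d*(-1 + d) (T(z, d) = (-1 + d)*d + 6 = d*(-1 + d) + 6 = 6 + d*(-1 + d))
-T(10, -20) = -(6 - 20*(-1 - 20)) = -(6 - 20*(-21)) = -(6 + 420) = -1*426 = -426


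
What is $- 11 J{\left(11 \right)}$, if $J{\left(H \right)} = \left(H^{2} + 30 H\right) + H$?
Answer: $-5082$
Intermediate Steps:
$J{\left(H \right)} = H^{2} + 31 H$
$- 11 J{\left(11 \right)} = - 11 \cdot 11 \left(31 + 11\right) = - 11 \cdot 11 \cdot 42 = \left(-11\right) 462 = -5082$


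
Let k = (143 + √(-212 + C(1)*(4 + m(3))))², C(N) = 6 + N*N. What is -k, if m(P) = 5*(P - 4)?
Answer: -(143 + I*√219)² ≈ -20230.0 - 4232.4*I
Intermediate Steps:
m(P) = -20 + 5*P (m(P) = 5*(-4 + P) = -20 + 5*P)
C(N) = 6 + N²
k = (143 + I*√219)² (k = (143 + √(-212 + (6 + 1²)*(4 + (-20 + 5*3))))² = (143 + √(-212 + (6 + 1)*(4 + (-20 + 15))))² = (143 + √(-212 + 7*(4 - 5)))² = (143 + √(-212 + 7*(-1)))² = (143 + √(-212 - 7))² = (143 + √(-219))² = (143 + I*√219)² ≈ 20230.0 + 4232.4*I)
-k = -(143 + I*√219)²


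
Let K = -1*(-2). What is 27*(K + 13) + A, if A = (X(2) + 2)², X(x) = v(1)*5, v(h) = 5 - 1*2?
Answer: 694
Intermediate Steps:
K = 2
v(h) = 3 (v(h) = 5 - 2 = 3)
X(x) = 15 (X(x) = 3*5 = 15)
A = 289 (A = (15 + 2)² = 17² = 289)
27*(K + 13) + A = 27*(2 + 13) + 289 = 27*15 + 289 = 405 + 289 = 694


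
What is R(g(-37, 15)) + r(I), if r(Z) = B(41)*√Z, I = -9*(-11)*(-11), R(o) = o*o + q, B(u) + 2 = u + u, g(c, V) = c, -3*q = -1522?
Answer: 5629/3 + 2640*I ≈ 1876.3 + 2640.0*I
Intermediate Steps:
q = 1522/3 (q = -⅓*(-1522) = 1522/3 ≈ 507.33)
B(u) = -2 + 2*u (B(u) = -2 + (u + u) = -2 + 2*u)
R(o) = 1522/3 + o² (R(o) = o*o + 1522/3 = o² + 1522/3 = 1522/3 + o²)
I = -1089 (I = 99*(-11) = -1089)
r(Z) = 80*√Z (r(Z) = (-2 + 2*41)*√Z = (-2 + 82)*√Z = 80*√Z)
R(g(-37, 15)) + r(I) = (1522/3 + (-37)²) + 80*√(-1089) = (1522/3 + 1369) + 80*(33*I) = 5629/3 + 2640*I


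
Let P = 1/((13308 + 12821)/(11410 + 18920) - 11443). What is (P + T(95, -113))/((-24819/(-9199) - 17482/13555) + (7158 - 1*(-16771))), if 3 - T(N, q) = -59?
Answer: 670734797164642535/258886777165838415738 ≈ 0.0025908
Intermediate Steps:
T(N, q) = 62 (T(N, q) = 3 - 1*(-59) = 3 + 59 = 62)
P = -30330/347040061 (P = 1/(26129/30330 - 11443) = 1/(-347040061/30330) = -30330/347040061 ≈ -8.7396e-5)
(P + T(95, -113))/((-24819/(-9199) - 17482/13555) + (7158 - 1*(-16771))) = (-30330/347040061 + 62)/((-24819/(-9199) - 17482/13555) + (7158 - 1*(-16771))) = 21516453452/(347040061*((-24819*(-1/9199) - 17482*1/13555) + (7158 + 16771))) = 21516453452/(347040061*((24819/9199 - 17482/13555) + 23929)) = 21516453452/(347040061*(175604627/124692445 + 23929)) = 21516453452/(347040061*(2983941121032/124692445)) = (21516453452/347040061)*(124692445/2983941121032) = 670734797164642535/258886777165838415738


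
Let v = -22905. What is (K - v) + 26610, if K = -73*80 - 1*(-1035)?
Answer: 44710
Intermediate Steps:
K = -4805 (K = -5840 + 1035 = -4805)
(K - v) + 26610 = (-4805 - 1*(-22905)) + 26610 = (-4805 + 22905) + 26610 = 18100 + 26610 = 44710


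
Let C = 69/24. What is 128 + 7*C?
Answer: 1185/8 ≈ 148.13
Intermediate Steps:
C = 23/8 (C = 69*(1/24) = 23/8 ≈ 2.8750)
128 + 7*C = 128 + 7*(23/8) = 128 + 161/8 = 1185/8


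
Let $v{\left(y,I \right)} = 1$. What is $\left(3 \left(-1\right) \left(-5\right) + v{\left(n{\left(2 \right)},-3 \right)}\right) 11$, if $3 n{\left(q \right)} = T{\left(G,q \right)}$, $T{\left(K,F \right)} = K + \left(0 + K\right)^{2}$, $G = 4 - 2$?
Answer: $176$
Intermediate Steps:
$G = 2$
$T{\left(K,F \right)} = K + K^{2}$
$n{\left(q \right)} = 2$ ($n{\left(q \right)} = \frac{2 \left(1 + 2\right)}{3} = \frac{2 \cdot 3}{3} = \frac{1}{3} \cdot 6 = 2$)
$\left(3 \left(-1\right) \left(-5\right) + v{\left(n{\left(2 \right)},-3 \right)}\right) 11 = \left(3 \left(-1\right) \left(-5\right) + 1\right) 11 = \left(\left(-3\right) \left(-5\right) + 1\right) 11 = \left(15 + 1\right) 11 = 16 \cdot 11 = 176$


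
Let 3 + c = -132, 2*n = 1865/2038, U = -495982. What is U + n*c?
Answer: -2021874407/4076 ≈ -4.9604e+5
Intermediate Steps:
n = 1865/4076 (n = (1865/2038)/2 = (1865*(1/2038))/2 = (½)*(1865/2038) = 1865/4076 ≈ 0.45756)
c = -135 (c = -3 - 132 = -135)
U + n*c = -495982 + (1865/4076)*(-135) = -495982 - 251775/4076 = -2021874407/4076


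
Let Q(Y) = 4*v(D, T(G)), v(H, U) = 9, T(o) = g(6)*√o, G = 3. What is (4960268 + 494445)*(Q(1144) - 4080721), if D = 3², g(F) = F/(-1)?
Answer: -22258965518405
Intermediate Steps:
g(F) = -F (g(F) = F*(-1) = -F)
D = 9
T(o) = -6*√o (T(o) = (-1*6)*√o = -6*√o)
Q(Y) = 36 (Q(Y) = 4*9 = 36)
(4960268 + 494445)*(Q(1144) - 4080721) = (4960268 + 494445)*(36 - 4080721) = 5454713*(-4080685) = -22258965518405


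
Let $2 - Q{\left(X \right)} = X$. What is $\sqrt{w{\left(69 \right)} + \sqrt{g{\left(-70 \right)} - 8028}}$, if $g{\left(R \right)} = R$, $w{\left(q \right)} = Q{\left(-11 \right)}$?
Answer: $\sqrt{13 + i \sqrt{8098}} \approx 7.2084 + 6.2419 i$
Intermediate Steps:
$Q{\left(X \right)} = 2 - X$
$w{\left(q \right)} = 13$ ($w{\left(q \right)} = 2 - -11 = 2 + 11 = 13$)
$\sqrt{w{\left(69 \right)} + \sqrt{g{\left(-70 \right)} - 8028}} = \sqrt{13 + \sqrt{-70 - 8028}} = \sqrt{13 + \sqrt{-8098}} = \sqrt{13 + i \sqrt{8098}}$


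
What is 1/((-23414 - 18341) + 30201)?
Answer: -1/11554 ≈ -8.6550e-5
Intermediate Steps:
1/((-23414 - 18341) + 30201) = 1/(-41755 + 30201) = 1/(-11554) = -1/11554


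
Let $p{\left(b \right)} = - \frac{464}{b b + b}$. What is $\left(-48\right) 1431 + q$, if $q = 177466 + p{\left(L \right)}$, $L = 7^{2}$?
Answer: $\frac{133252818}{1225} \approx 1.0878 \cdot 10^{5}$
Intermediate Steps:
$L = 49$
$p{\left(b \right)} = - \frac{464}{b + b^{2}}$ ($p{\left(b \right)} = - \frac{464}{b^{2} + b} = - \frac{464}{b + b^{2}}$)
$q = \frac{217395618}{1225}$ ($q = 177466 - \frac{464}{49 \left(1 + 49\right)} = 177466 - \frac{464}{49 \cdot 50} = 177466 - \frac{464}{49} \cdot \frac{1}{50} = 177466 - \frac{232}{1225} = \frac{217395618}{1225} \approx 1.7747 \cdot 10^{5}$)
$\left(-48\right) 1431 + q = \left(-48\right) 1431 + \frac{217395618}{1225} = -68688 + \frac{217395618}{1225} = \frac{133252818}{1225}$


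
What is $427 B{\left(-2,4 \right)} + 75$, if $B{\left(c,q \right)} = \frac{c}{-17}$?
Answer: $\frac{2129}{17} \approx 125.24$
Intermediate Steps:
$B{\left(c,q \right)} = - \frac{c}{17}$ ($B{\left(c,q \right)} = c \left(- \frac{1}{17}\right) = - \frac{c}{17}$)
$427 B{\left(-2,4 \right)} + 75 = 427 \left(\left(- \frac{1}{17}\right) \left(-2\right)\right) + 75 = 427 \cdot \frac{2}{17} + 75 = \frac{854}{17} + 75 = \frac{2129}{17}$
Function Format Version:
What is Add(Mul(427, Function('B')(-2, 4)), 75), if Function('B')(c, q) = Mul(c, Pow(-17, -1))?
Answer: Rational(2129, 17) ≈ 125.24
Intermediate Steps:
Function('B')(c, q) = Mul(Rational(-1, 17), c) (Function('B')(c, q) = Mul(c, Rational(-1, 17)) = Mul(Rational(-1, 17), c))
Add(Mul(427, Function('B')(-2, 4)), 75) = Add(Mul(427, Mul(Rational(-1, 17), -2)), 75) = Add(Mul(427, Rational(2, 17)), 75) = Add(Rational(854, 17), 75) = Rational(2129, 17)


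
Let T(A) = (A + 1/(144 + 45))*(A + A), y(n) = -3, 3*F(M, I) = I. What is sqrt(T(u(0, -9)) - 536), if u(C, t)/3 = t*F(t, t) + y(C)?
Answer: 2*sqrt(1084062)/21 ≈ 99.160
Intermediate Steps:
F(M, I) = I/3
u(C, t) = -9 + t**2 (u(C, t) = 3*(t*(t/3) - 3) = 3*(t**2/3 - 3) = 3*(-3 + t**2/3) = -9 + t**2)
T(A) = 2*A*(1/189 + A) (T(A) = (A + 1/189)*(2*A) = (1/189 + A)*(2*A) = 2*A*(1/189 + A))
sqrt(T(u(0, -9)) - 536) = sqrt(2*(-9 + (-9)**2)*(1 + 189*(-9 + (-9)**2))/189 - 536) = sqrt(2*(-9 + 81)*(1 + 189*(-9 + 81))/189 - 536) = sqrt((2/189)*72*(1 + 189*72) - 536) = sqrt((2/189)*72*(1 + 13608) - 536) = sqrt((2/189)*72*13609 - 536) = sqrt(217744/21 - 536) = sqrt(206488/21) = 2*sqrt(1084062)/21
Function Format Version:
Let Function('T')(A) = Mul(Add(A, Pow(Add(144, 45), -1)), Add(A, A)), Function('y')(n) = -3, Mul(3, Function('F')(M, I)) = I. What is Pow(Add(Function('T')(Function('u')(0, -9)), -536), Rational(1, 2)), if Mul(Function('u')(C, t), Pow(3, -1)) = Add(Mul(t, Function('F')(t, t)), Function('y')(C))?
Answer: Mul(Rational(2, 21), Pow(1084062, Rational(1, 2))) ≈ 99.160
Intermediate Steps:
Function('F')(M, I) = Mul(Rational(1, 3), I)
Function('u')(C, t) = Add(-9, Pow(t, 2)) (Function('u')(C, t) = Mul(3, Add(Mul(t, Mul(Rational(1, 3), t)), -3)) = Mul(3, Add(Mul(Rational(1, 3), Pow(t, 2)), -3)) = Mul(3, Add(-3, Mul(Rational(1, 3), Pow(t, 2)))) = Add(-9, Pow(t, 2)))
Function('T')(A) = Mul(2, A, Add(Rational(1, 189), A)) (Function('T')(A) = Mul(Add(A, Pow(189, -1)), Mul(2, A)) = Mul(Add(A, Rational(1, 189)), Mul(2, A)) = Mul(Add(Rational(1, 189), A), Mul(2, A)) = Mul(2, A, Add(Rational(1, 189), A)))
Pow(Add(Function('T')(Function('u')(0, -9)), -536), Rational(1, 2)) = Pow(Add(Mul(Rational(2, 189), Add(-9, Pow(-9, 2)), Add(1, Mul(189, Add(-9, Pow(-9, 2))))), -536), Rational(1, 2)) = Pow(Add(Mul(Rational(2, 189), Add(-9, 81), Add(1, Mul(189, Add(-9, 81)))), -536), Rational(1, 2)) = Pow(Add(Mul(Rational(2, 189), 72, Add(1, Mul(189, 72))), -536), Rational(1, 2)) = Pow(Add(Mul(Rational(2, 189), 72, Add(1, 13608)), -536), Rational(1, 2)) = Pow(Add(Mul(Rational(2, 189), 72, 13609), -536), Rational(1, 2)) = Pow(Add(Rational(217744, 21), -536), Rational(1, 2)) = Pow(Rational(206488, 21), Rational(1, 2)) = Mul(Rational(2, 21), Pow(1084062, Rational(1, 2)))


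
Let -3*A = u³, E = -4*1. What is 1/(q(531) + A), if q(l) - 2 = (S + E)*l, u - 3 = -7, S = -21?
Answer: -3/39755 ≈ -7.5462e-5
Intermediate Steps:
u = -4 (u = 3 - 7 = -4)
E = -4
A = 64/3 (A = -⅓*(-4)³ = -⅓*(-64) = 64/3 ≈ 21.333)
q(l) = 2 - 25*l (q(l) = 2 + (-21 - 4)*l = 2 - 25*l)
1/(q(531) + A) = 1/((2 - 25*531) + 64/3) = 1/((2 - 13275) + 64/3) = 1/(-13273 + 64/3) = 1/(-39755/3) = -3/39755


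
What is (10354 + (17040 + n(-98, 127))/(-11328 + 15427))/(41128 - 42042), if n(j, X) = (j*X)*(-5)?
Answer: -21260158/1873243 ≈ -11.349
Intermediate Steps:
n(j, X) = -5*X*j (n(j, X) = (X*j)*(-5) = -5*X*j)
(10354 + (17040 + n(-98, 127))/(-11328 + 15427))/(41128 - 42042) = (10354 + (17040 - 5*127*(-98))/(-11328 + 15427))/(41128 - 42042) = (10354 + (17040 + 62230)/4099)/(-914) = (10354 + 79270*(1/4099))*(-1/914) = (10354 + 79270/4099)*(-1/914) = (42520316/4099)*(-1/914) = -21260158/1873243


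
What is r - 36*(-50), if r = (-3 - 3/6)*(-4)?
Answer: 1814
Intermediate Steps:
r = 14 (r = (-3 - 3*1/6)*(-4) = (-3 - 1/2)*(-4) = -7/2*(-4) = 14)
r - 36*(-50) = 14 - 36*(-50) = 14 + 1800 = 1814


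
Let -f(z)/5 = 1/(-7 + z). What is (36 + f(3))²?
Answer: 22201/16 ≈ 1387.6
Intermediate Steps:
f(z) = -5/(-7 + z)
(36 + f(3))² = (36 - 5/(-7 + 3))² = (36 - 5/(-4))² = (36 - 5*(-¼))² = (36 + 5/4)² = (149/4)² = 22201/16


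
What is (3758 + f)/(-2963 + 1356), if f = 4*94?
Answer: -4134/1607 ≈ -2.5725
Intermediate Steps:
f = 376
(3758 + f)/(-2963 + 1356) = (3758 + 376)/(-2963 + 1356) = 4134/(-1607) = 4134*(-1/1607) = -4134/1607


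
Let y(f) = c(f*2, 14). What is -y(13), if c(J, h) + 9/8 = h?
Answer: -103/8 ≈ -12.875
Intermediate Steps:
c(J, h) = -9/8 + h
y(f) = 103/8 (y(f) = -9/8 + 14 = 103/8)
-y(13) = -1*103/8 = -103/8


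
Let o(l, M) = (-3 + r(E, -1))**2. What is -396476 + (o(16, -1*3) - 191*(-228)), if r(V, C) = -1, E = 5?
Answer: -352912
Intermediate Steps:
o(l, M) = 16 (o(l, M) = (-3 - 1)**2 = (-4)**2 = 16)
-396476 + (o(16, -1*3) - 191*(-228)) = -396476 + (16 - 191*(-228)) = -396476 + (16 + 43548) = -396476 + 43564 = -352912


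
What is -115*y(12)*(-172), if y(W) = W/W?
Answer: 19780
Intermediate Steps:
y(W) = 1
-115*y(12)*(-172) = -115*1*(-172) = -115*(-172) = 19780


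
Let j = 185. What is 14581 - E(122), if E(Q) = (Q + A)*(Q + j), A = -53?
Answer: -6602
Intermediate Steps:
E(Q) = (-53 + Q)*(185 + Q) (E(Q) = (Q - 53)*(Q + 185) = (-53 + Q)*(185 + Q))
14581 - E(122) = 14581 - (-9805 + 122² + 132*122) = 14581 - (-9805 + 14884 + 16104) = 14581 - 1*21183 = 14581 - 21183 = -6602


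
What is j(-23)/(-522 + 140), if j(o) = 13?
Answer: -13/382 ≈ -0.034031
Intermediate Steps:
j(-23)/(-522 + 140) = 13/(-522 + 140) = 13/(-382) = 13*(-1/382) = -13/382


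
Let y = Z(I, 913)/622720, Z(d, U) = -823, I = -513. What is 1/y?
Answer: -622720/823 ≈ -756.65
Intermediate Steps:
y = -823/622720 ≈ -0.0013216
1/y = 1/(-823/622720) = -622720/823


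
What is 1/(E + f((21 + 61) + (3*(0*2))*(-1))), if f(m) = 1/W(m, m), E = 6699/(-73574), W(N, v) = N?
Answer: -1508267/118936 ≈ -12.681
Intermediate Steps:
E = -6699/73574 (E = 6699*(-1/73574) = -6699/73574 ≈ -0.091051)
f(m) = 1/m
1/(E + f((21 + 61) + (3*(0*2))*(-1))) = 1/(-6699/73574 + 1/((21 + 61) + (3*(0*2))*(-1))) = 1/(-6699/73574 + 1/(82 + (3*0)*(-1))) = 1/(-6699/73574 + 1/(82 + 0*(-1))) = 1/(-6699/73574 + 1/(82 + 0)) = 1/(-6699/73574 + 1/82) = 1/(-118936/1508267) = -1508267/118936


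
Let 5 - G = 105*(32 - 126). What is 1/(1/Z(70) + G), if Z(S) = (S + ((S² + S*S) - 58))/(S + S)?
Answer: 2453/24223410 ≈ 0.00010127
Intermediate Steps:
Z(S) = (-58 + S + 2*S²)/(2*S) (Z(S) = (S + ((S² + S²) - 58))/((2*S)) = (S + (2*S² - 58))*(1/(2*S)) = (S + (-58 + 2*S²))*(1/(2*S)) = (-58 + S + 2*S²)*(1/(2*S)) = (-58 + S + 2*S²)/(2*S))
G = 9875 (G = 5 - 105*(32 - 126) = 5 - 105*(-94) = 5 - 1*(-9870) = 5 + 9870 = 9875)
1/(1/Z(70) + G) = 1/(1/(½ + 70 - 29/70) + 9875) = 1/(1/(2453/35) + 9875) = 1/(35/2453 + 9875) = 1/(24223410/2453) = 2453/24223410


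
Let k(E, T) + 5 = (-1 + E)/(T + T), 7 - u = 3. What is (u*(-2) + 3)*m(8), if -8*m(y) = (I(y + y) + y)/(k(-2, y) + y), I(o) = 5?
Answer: 26/9 ≈ 2.8889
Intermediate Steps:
u = 4 (u = 7 - 1*3 = 7 - 3 = 4)
k(E, T) = -5 + (-1 + E)/(2*T) (k(E, T) = -5 + (-1 + E)/(T + T) = -5 + (-1 + E)/((2*T)) = -5 + (-1 + E)*(1/(2*T)) = -5 + (-1 + E)/(2*T))
m(y) = -(5 + y)/(8*(y + (-3 - 10*y)/(2*y))) (m(y) = -(5 + y)/(8*((-1 - 2 - 10*y)/(2*y) + y)) = -(5 + y)/(8*((-3 - 10*y)/(2*y) + y)) = -(5 + y)/(8*(y + (-3 - 10*y)/(2*y))))
(u*(-2) + 3)*m(8) = (4*(-2) + 3)*(8*(5 + 8)/(12 - 8*8² + 40*8)) = (-8 + 3)*(8*13/(12 - 8*64 + 320)) = -40*13/(12 - 512 + 320) = -40*13/(-180) = -40*(-1)*13/180 = -5*(-26/45) = 26/9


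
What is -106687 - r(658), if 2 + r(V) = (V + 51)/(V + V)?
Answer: -140398169/1316 ≈ -1.0669e+5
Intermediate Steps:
r(V) = -2 + (51 + V)/(2*V) (r(V) = -2 + (V + 51)/(V + V) = -2 + (51 + V)/((2*V)) = -2 + (51 + V)*(1/(2*V)) = -2 + (51 + V)/(2*V))
-106687 - r(658) = -106687 - 3*(17 - 1*658)/(2*658) = -106687 - 3*(17 - 658)/(2*658) = -106687 - 3*(-641)/(2*658) = -106687 - 1*(-1923/1316) = -106687 + 1923/1316 = -140398169/1316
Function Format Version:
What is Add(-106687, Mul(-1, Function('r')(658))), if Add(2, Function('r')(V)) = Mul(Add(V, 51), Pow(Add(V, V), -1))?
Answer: Rational(-140398169, 1316) ≈ -1.0669e+5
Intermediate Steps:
Function('r')(V) = Add(-2, Mul(Rational(1, 2), Pow(V, -1), Add(51, V))) (Function('r')(V) = Add(-2, Mul(Add(V, 51), Pow(Add(V, V), -1))) = Add(-2, Mul(Add(51, V), Pow(Mul(2, V), -1))) = Add(-2, Mul(Add(51, V), Mul(Rational(1, 2), Pow(V, -1)))) = Add(-2, Mul(Rational(1, 2), Pow(V, -1), Add(51, V))))
Add(-106687, Mul(-1, Function('r')(658))) = Add(-106687, Mul(-1, Mul(Rational(3, 2), Pow(658, -1), Add(17, Mul(-1, 658))))) = Add(-106687, Mul(-1, Mul(Rational(3, 2), Rational(1, 658), Add(17, -658)))) = Add(-106687, Mul(-1, Mul(Rational(3, 2), Rational(1, 658), -641))) = Add(-106687, Mul(-1, Rational(-1923, 1316))) = Add(-106687, Rational(1923, 1316)) = Rational(-140398169, 1316)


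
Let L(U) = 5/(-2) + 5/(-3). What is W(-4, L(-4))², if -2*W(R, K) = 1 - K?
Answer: 961/144 ≈ 6.6736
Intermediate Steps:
L(U) = -25/6 (L(U) = 5*(-½) + 5*(-⅓) = -5/2 - 5/3 = -25/6)
W(R, K) = -½ + K/2 (W(R, K) = -(1 - K)/2 = -½ + K/2)
W(-4, L(-4))² = (-½ + (½)*(-25/6))² = (-½ - 25/12)² = (-31/12)² = 961/144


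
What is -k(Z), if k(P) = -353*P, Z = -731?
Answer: -258043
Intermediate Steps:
-k(Z) = -(-353)*(-731) = -1*258043 = -258043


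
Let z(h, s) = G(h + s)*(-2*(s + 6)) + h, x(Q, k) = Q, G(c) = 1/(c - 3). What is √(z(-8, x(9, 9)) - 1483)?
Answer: 6*I*√41 ≈ 38.419*I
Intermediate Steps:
G(c) = 1/(-3 + c)
z(h, s) = h + (-12 - 2*s)/(-3 + h + s) (z(h, s) = (-2*(s + 6))/(-3 + (h + s)) + h = (-2*(6 + s))/(-3 + h + s) + h = (-12 - 2*s)/(-3 + h + s) + h = h + (-12 - 2*s)/(-3 + h + s))
√(z(-8, x(9, 9)) - 1483) = √((-12 - 2*9 - 8*(-3 - 8 + 9))/(-3 - 8 + 9) - 1483) = √((-12 - 18 - 8*(-2))/(-2) - 1483) = √(-(-12 - 18 + 16)/2 - 1483) = √(-½*(-14) - 1483) = √(7 - 1483) = √(-1476) = 6*I*√41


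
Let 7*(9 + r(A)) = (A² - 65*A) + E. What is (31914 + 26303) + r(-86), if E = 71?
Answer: 420513/7 ≈ 60073.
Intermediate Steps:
r(A) = 8/7 - 65*A/7 + A²/7 (r(A) = -9 + ((A² - 65*A) + 71)/7 = -9 + (71 + A² - 65*A)/7 = -9 + (71/7 - 65*A/7 + A²/7) = 8/7 - 65*A/7 + A²/7)
(31914 + 26303) + r(-86) = (31914 + 26303) + (8/7 - 65/7*(-86) + (⅐)*(-86)²) = 58217 + (8/7 + 5590/7 + (⅐)*7396) = 58217 + (8/7 + 5590/7 + 7396/7) = 58217 + 12994/7 = 420513/7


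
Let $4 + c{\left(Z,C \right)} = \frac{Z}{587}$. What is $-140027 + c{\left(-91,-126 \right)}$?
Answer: $- \frac{82198288}{587} \approx -1.4003 \cdot 10^{5}$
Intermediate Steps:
$c{\left(Z,C \right)} = -4 + \frac{Z}{587}$
$-140027 + c{\left(-91,-126 \right)} = -140027 + \left(-4 + \frac{1}{587} \left(-91\right)\right) = -140027 - \frac{2439}{587} = - \frac{82198288}{587}$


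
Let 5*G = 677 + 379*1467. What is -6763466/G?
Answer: -3381733/55667 ≈ -60.749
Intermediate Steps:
G = 111334 (G = (677 + 379*1467)/5 = (677 + 555993)/5 = (1/5)*556670 = 111334)
-6763466/G = -6763466/111334 = -6763466*1/111334 = -3381733/55667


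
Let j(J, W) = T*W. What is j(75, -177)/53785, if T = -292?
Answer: 51684/53785 ≈ 0.96094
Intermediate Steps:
j(J, W) = -292*W
j(75, -177)/53785 = -292*(-177)/53785 = 51684*(1/53785) = 51684/53785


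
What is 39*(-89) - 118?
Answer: -3589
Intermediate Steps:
39*(-89) - 118 = -3471 - 118 = -3589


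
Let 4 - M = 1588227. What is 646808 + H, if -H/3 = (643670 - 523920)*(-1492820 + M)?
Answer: 1106865344558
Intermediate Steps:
M = -1588223 (M = 4 - 1*1588227 = 4 - 1588227 = -1588223)
H = 1106864697750 (H = -3*(643670 - 523920)*(-1492820 - 1588223) = -359250*(-3081043) = -3*(-368954899250) = 1106864697750)
646808 + H = 646808 + 1106864697750 = 1106865344558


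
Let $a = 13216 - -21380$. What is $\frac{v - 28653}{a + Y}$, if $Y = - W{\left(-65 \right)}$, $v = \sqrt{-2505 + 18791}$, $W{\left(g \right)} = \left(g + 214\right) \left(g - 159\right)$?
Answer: $- \frac{28653}{67972} + \frac{\sqrt{16286}}{67972} \approx -0.41966$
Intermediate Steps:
$W{\left(g \right)} = \left(-159 + g\right) \left(214 + g\right)$ ($W{\left(g \right)} = \left(214 + g\right) \left(-159 + g\right) = \left(-159 + g\right) \left(214 + g\right)$)
$a = 34596$ ($a = 13216 + 21380 = 34596$)
$v = \sqrt{16286} \approx 127.62$
$Y = 33376$ ($Y = - (-34026 + \left(-65\right)^{2} + 55 \left(-65\right)) = - (-34026 + 4225 - 3575) = \left(-1\right) \left(-33376\right) = 33376$)
$\frac{v - 28653}{a + Y} = \frac{\sqrt{16286} - 28653}{34596 + 33376} = \frac{-28653 + \sqrt{16286}}{67972} = \left(-28653 + \sqrt{16286}\right) \frac{1}{67972} = - \frac{28653}{67972} + \frac{\sqrt{16286}}{67972}$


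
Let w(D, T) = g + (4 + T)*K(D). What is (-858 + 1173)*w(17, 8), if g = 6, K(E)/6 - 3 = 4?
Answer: 160650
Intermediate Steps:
K(E) = 42 (K(E) = 18 + 6*4 = 18 + 24 = 42)
w(D, T) = 174 + 42*T (w(D, T) = 6 + (4 + T)*42 = 6 + (168 + 42*T) = 174 + 42*T)
(-858 + 1173)*w(17, 8) = (-858 + 1173)*(174 + 42*8) = 315*(174 + 336) = 315*510 = 160650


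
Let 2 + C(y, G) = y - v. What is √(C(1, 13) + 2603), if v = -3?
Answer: √2605 ≈ 51.039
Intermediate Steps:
C(y, G) = 1 + y (C(y, G) = -2 + (y - 1*(-3)) = -2 + (y + 3) = -2 + (3 + y) = 1 + y)
√(C(1, 13) + 2603) = √((1 + 1) + 2603) = √(2 + 2603) = √2605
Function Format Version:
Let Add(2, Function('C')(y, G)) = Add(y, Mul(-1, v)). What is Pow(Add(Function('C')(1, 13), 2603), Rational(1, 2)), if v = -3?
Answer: Pow(2605, Rational(1, 2)) ≈ 51.039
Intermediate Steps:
Function('C')(y, G) = Add(1, y) (Function('C')(y, G) = Add(-2, Add(y, Mul(-1, -3))) = Add(-2, Add(y, 3)) = Add(-2, Add(3, y)) = Add(1, y))
Pow(Add(Function('C')(1, 13), 2603), Rational(1, 2)) = Pow(Add(Add(1, 1), 2603), Rational(1, 2)) = Pow(Add(2, 2603), Rational(1, 2)) = Pow(2605, Rational(1, 2))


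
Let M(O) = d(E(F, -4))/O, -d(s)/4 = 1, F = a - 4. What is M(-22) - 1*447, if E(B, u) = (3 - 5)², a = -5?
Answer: -4915/11 ≈ -446.82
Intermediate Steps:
F = -9 (F = -5 - 4 = -9)
E(B, u) = 4 (E(B, u) = (-2)² = 4)
d(s) = -4 (d(s) = -4*1 = -4)
M(O) = -4/O
M(-22) - 1*447 = -4/(-22) - 1*447 = -4*(-1/22) - 447 = 2/11 - 447 = -4915/11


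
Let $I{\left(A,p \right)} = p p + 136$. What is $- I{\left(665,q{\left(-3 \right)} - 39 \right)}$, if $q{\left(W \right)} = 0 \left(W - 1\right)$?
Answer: $-1657$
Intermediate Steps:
$q{\left(W \right)} = 0$ ($q{\left(W \right)} = 0 \left(-1 + W\right) = 0$)
$I{\left(A,p \right)} = 136 + p^{2}$ ($I{\left(A,p \right)} = p^{2} + 136 = 136 + p^{2}$)
$- I{\left(665,q{\left(-3 \right)} - 39 \right)} = - (136 + \left(0 - 39\right)^{2}) = - (136 + \left(-39\right)^{2}) = - (136 + 1521) = \left(-1\right) 1657 = -1657$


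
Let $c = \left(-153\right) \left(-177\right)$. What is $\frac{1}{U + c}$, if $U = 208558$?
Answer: $\frac{1}{235639} \approx 4.2438 \cdot 10^{-6}$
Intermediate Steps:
$c = 27081$
$\frac{1}{U + c} = \frac{1}{208558 + 27081} = \frac{1}{235639}$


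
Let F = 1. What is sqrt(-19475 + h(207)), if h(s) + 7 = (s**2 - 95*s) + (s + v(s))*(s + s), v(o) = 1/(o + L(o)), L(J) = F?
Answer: sqrt(241742982)/52 ≈ 299.00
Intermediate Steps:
L(J) = 1
v(o) = 1/(1 + o) (v(o) = 1/(o + 1) = 1/(1 + o))
h(s) = -7 + s**2 - 95*s + 2*s*(s + 1/(1 + s)) (h(s) = -7 + ((s**2 - 95*s) + (s + 1/(1 + s))*(s + s)) = -7 + ((s**2 - 95*s) + (s + 1/(1 + s))*(2*s)) = -7 + ((s**2 - 95*s) + 2*s*(s + 1/(1 + s))) = -7 + (s**2 - 95*s + 2*s*(s + 1/(1 + s))) = -7 + s**2 - 95*s + 2*s*(s + 1/(1 + s)))
sqrt(-19475 + h(207)) = sqrt(-19475 + (-7 - 100*207 - 92*207**2 + 3*207**3)/(1 + 207)) = sqrt(-19475 + (-7 - 20700 - 92*42849 + 3*8869743)/208) = sqrt(-19475 + (-7 - 20700 - 3942108 + 26609229)/208) = sqrt(-19475 + (1/208)*22646414) = sqrt(-19475 + 11323207/104) = sqrt(9297807/104) = sqrt(241742982)/52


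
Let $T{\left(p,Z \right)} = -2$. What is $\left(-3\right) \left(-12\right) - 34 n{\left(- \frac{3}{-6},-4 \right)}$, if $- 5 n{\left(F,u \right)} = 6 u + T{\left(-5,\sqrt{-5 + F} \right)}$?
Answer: $- \frac{704}{5} \approx -140.8$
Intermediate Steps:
$n{\left(F,u \right)} = \frac{2}{5} - \frac{6 u}{5}$ ($n{\left(F,u \right)} = - \frac{6 u - 2}{5} = - \frac{-2 + 6 u}{5} = \frac{2}{5} - \frac{6 u}{5}$)
$\left(-3\right) \left(-12\right) - 34 n{\left(- \frac{3}{-6},-4 \right)} = \left(-3\right) \left(-12\right) - 34 \left(\frac{2}{5} - - \frac{24}{5}\right) = 36 - 34 \left(\frac{2}{5} + \frac{24}{5}\right) = 36 - \frac{884}{5} = - \frac{704}{5}$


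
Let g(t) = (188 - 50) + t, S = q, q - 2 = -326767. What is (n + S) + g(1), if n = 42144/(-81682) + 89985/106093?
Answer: -1415250797029649/4332944213 ≈ -3.2663e+5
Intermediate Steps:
q = -326765 (q = 2 - 326767 = -326765)
S = -326765
g(t) = 138 + t
n = 1439485689/4332944213 (n = 42144*(-1/81682) + 89985*(1/106093) = -21072/40841 + 89985/106093 = 1439485689/4332944213 ≈ 0.33222)
(n + S) + g(1) = (1439485689/4332944213 - 326765) + (138 + 1) = -1415853076275256/4332944213 + 139 = -1415250797029649/4332944213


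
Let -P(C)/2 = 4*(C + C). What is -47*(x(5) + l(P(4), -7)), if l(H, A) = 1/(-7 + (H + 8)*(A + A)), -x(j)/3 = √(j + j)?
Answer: -47/777 + 141*√10 ≈ 445.82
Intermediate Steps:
P(C) = -16*C (P(C) = -8*(C + C) = -8*2*C = -16*C)
x(j) = -3*√2*√j (x(j) = -3*√(j + j) = -3*√2*√j)
l(H, A) = 1/(-7 + 2*A*(8 + H)) (l(H, A) = 1/(-7 + (8 + H)*(2*A)) = 1/(-7 + 2*A*(8 + H)))
-47*(x(5) + l(P(4), -7)) = -47*(-3*√2*√5 + 1/(-7 + 16*(-7) + 2*(-7)*(-16*4))) = -47*(-3*√10 + 1/(-7 - 112 + 2*(-7)*(-64))) = -47*(-3*√10 + 1/(-7 - 112 + 896)) = -47*(-3*√10 + 1/777) = -47*(1/777 - 3*√10) = -47/777 + 141*√10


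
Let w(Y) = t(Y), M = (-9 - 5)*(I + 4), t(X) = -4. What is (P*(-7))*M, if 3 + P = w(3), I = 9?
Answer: -8918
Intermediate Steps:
M = -182 (M = (-9 - 5)*(9 + 4) = -14*13 = -182)
w(Y) = -4
P = -7 (P = -3 - 4 = -7)
(P*(-7))*M = -7*(-7)*(-182) = 49*(-182) = -8918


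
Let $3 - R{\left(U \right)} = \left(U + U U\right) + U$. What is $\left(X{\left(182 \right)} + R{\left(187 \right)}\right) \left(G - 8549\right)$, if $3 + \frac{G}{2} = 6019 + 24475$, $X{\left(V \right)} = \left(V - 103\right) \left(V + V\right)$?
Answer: $-345218872$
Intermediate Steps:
$X{\left(V \right)} = 2 V \left(-103 + V\right)$ ($X{\left(V \right)} = \left(-103 + V\right) 2 V = 2 V \left(-103 + V\right)$)
$R{\left(U \right)} = 3 - U^{2} - 2 U$ ($R{\left(U \right)} = 3 - \left(\left(U + U U\right) + U\right) = 3 - \left(\left(U + U^{2}\right) + U\right) = 3 - \left(U^{2} + 2 U\right) = 3 - U^{2} - 2 U$)
$G = 60982$ ($G = -6 + 2 \left(6019 + 24475\right) = -6 + 2 \cdot 30494 = -6 + 60988 = 60982$)
$\left(X{\left(182 \right)} + R{\left(187 \right)}\right) \left(G - 8549\right) = \left(2 \cdot 182 \left(-103 + 182\right) - 35340\right) \left(60982 - 8549\right) = \left(2 \cdot 182 \cdot 79 - 35340\right) 52433 = \left(28756 - 35340\right) 52433 = \left(-6584\right) 52433 = -345218872$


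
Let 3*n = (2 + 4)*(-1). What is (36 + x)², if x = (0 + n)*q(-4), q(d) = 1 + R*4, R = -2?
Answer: 2500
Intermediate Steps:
q(d) = -7 (q(d) = 1 - 2*4 = 1 - 8 = -7)
n = -2 (n = ((2 + 4)*(-1))/3 = (6*(-1))/3 = (⅓)*(-6) = -2)
x = 14 (x = (0 - 2)*(-7) = -2*(-7) = 14)
(36 + x)² = (36 + 14)² = 50² = 2500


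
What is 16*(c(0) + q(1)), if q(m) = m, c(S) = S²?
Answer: 16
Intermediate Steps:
16*(c(0) + q(1)) = 16*(0² + 1) = 16*(0 + 1) = 16*1 = 16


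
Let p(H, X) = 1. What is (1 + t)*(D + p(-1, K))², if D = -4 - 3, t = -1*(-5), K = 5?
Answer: 216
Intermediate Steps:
t = 5
D = -7
(1 + t)*(D + p(-1, K))² = (1 + 5)*(-7 + 1)² = 6*(-6)² = 6*36 = 216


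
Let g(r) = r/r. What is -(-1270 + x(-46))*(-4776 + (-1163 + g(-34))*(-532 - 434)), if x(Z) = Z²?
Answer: -945587736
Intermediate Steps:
g(r) = 1
-(-1270 + x(-46))*(-4776 + (-1163 + g(-34))*(-532 - 434)) = -(-1270 + (-46)²)*(-4776 + (-1163 + 1)*(-532 - 434)) = -(-1270 + 2116)*(-4776 - 1162*(-966)) = -846*(-4776 + 1122492) = -846*1117716 = -1*945587736 = -945587736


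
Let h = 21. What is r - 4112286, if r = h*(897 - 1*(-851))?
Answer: -4075578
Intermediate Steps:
r = 36708 (r = 21*(897 - 1*(-851)) = 21*(897 + 851) = 21*1748 = 36708)
r - 4112286 = 36708 - 4112286 = -4075578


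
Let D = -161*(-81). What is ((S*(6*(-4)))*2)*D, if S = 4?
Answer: -2503872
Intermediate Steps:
D = 13041
((S*(6*(-4)))*2)*D = ((4*(6*(-4)))*2)*13041 = ((4*(-24))*2)*13041 = -96*2*13041 = -192*13041 = -2503872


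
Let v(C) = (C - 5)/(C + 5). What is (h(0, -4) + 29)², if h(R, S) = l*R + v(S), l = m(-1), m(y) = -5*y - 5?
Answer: 400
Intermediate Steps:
m(y) = -5 - 5*y
l = 0 (l = -5 - 5*(-1) = -5 + 5 = 0)
v(C) = (-5 + C)/(5 + C)
h(R, S) = (-5 + S)/(5 + S) (h(R, S) = 0*R + (-5 + S)/(5 + S) = 0 + (-5 + S)/(5 + S) = (-5 + S)/(5 + S))
(h(0, -4) + 29)² = ((-5 - 4)/(5 - 4) + 29)² = (-9/1 + 29)² = (1*(-9) + 29)² = (-9 + 29)² = 20² = 400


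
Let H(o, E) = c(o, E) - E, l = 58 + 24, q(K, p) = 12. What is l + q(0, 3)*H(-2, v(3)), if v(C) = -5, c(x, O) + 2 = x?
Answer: 94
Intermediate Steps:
c(x, O) = -2 + x
l = 82
H(o, E) = -2 + o - E (H(o, E) = (-2 + o) - E = -2 + o - E)
l + q(0, 3)*H(-2, v(3)) = 82 + 12*(-2 - 2 - 1*(-5)) = 82 + 12*(-2 - 2 + 5) = 82 + 12*1 = 82 + 12 = 94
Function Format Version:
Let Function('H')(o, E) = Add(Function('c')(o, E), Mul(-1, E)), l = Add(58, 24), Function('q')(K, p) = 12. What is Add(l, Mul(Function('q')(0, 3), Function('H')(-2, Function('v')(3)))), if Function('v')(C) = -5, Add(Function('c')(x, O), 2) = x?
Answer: 94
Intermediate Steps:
Function('c')(x, O) = Add(-2, x)
l = 82
Function('H')(o, E) = Add(-2, o, Mul(-1, E)) (Function('H')(o, E) = Add(Add(-2, o), Mul(-1, E)) = Add(-2, o, Mul(-1, E)))
Add(l, Mul(Function('q')(0, 3), Function('H')(-2, Function('v')(3)))) = Add(82, Mul(12, Add(-2, -2, Mul(-1, -5)))) = Add(82, Mul(12, Add(-2, -2, 5))) = Add(82, Mul(12, 1)) = Add(82, 12) = 94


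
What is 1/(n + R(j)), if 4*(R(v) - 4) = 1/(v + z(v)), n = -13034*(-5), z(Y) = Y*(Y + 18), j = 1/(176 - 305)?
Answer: 9800/638688559 ≈ 1.5344e-5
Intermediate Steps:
j = -1/129 (j = 1/(-129) = -1/129 ≈ -0.0077519)
z(Y) = Y*(18 + Y)
n = 65170
R(v) = 4 + 1/(4*(v + v*(18 + v)))
1/(n + R(j)) = 1/(65170 + (1 + 16*(-1/129)**2 + 304*(-1/129))/(4*(-1/129)*(19 - 1/129))) = 1/(65170 + (1/4)*(-129)*(1 + 16*(1/16641) - 304/129)/(2450/129)) = 1/(65170 + (1/4)*(-129)*(129/2450)*(1 + 16/16641 - 304/129)) = 1/(65170 + (1/4)*(-129)*(129/2450)*(-22559/16641)) = 1/(65170 + 22559/9800) = 1/(638688559/9800) = 9800/638688559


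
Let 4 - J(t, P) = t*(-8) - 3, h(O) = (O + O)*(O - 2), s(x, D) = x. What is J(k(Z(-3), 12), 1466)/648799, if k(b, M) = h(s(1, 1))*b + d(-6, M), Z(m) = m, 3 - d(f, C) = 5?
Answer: 39/648799 ≈ 6.0111e-5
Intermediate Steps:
h(O) = 2*O*(-2 + O) (h(O) = (2*O)*(-2 + O) = 2*O*(-2 + O))
d(f, C) = -2 (d(f, C) = 3 - 1*5 = 3 - 5 = -2)
k(b, M) = -2 - 2*b (k(b, M) = (2*1*(-2 + 1))*b - 2 = (2*1*(-1))*b - 2 = -2*b - 2 = -2 - 2*b)
J(t, P) = 7 + 8*t (J(t, P) = 4 - (t*(-8) - 3) = 4 - (-8*t - 3) = 4 - (-3 - 8*t) = 4 + (3 + 8*t) = 7 + 8*t)
J(k(Z(-3), 12), 1466)/648799 = (7 + 8*(-2 - 2*(-3)))/648799 = (7 + 8*(-2 + 6))*(1/648799) = (7 + 8*4)*(1/648799) = (7 + 32)*(1/648799) = 39*(1/648799) = 39/648799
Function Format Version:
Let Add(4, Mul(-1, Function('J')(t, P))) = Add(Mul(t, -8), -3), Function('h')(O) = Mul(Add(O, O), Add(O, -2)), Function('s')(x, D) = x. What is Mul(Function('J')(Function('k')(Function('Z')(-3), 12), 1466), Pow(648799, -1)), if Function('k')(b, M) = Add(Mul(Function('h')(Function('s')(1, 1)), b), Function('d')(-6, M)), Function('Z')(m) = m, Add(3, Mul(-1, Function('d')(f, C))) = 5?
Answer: Rational(39, 648799) ≈ 6.0111e-5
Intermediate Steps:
Function('h')(O) = Mul(2, O, Add(-2, O)) (Function('h')(O) = Mul(Mul(2, O), Add(-2, O)) = Mul(2, O, Add(-2, O)))
Function('d')(f, C) = -2 (Function('d')(f, C) = Add(3, Mul(-1, 5)) = Add(3, -5) = -2)
Function('k')(b, M) = Add(-2, Mul(-2, b)) (Function('k')(b, M) = Add(Mul(Mul(2, 1, Add(-2, 1)), b), -2) = Add(Mul(Mul(2, 1, -1), b), -2) = Add(Mul(-2, b), -2) = Add(-2, Mul(-2, b)))
Function('J')(t, P) = Add(7, Mul(8, t)) (Function('J')(t, P) = Add(4, Mul(-1, Add(Mul(t, -8), -3))) = Add(4, Mul(-1, Add(Mul(-8, t), -3))) = Add(4, Mul(-1, Add(-3, Mul(-8, t)))) = Add(4, Add(3, Mul(8, t))) = Add(7, Mul(8, t)))
Mul(Function('J')(Function('k')(Function('Z')(-3), 12), 1466), Pow(648799, -1)) = Mul(Add(7, Mul(8, Add(-2, Mul(-2, -3)))), Pow(648799, -1)) = Mul(Add(7, Mul(8, Add(-2, 6))), Rational(1, 648799)) = Mul(Add(7, Mul(8, 4)), Rational(1, 648799)) = Mul(Add(7, 32), Rational(1, 648799)) = Mul(39, Rational(1, 648799)) = Rational(39, 648799)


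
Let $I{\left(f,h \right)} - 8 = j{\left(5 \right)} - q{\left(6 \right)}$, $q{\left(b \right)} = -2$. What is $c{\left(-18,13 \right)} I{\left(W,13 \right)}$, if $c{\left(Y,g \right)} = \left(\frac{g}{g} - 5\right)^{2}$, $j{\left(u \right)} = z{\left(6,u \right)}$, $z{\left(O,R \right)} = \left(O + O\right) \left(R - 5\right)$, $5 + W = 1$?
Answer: $160$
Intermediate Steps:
$W = -4$ ($W = -5 + 1 = -4$)
$z{\left(O,R \right)} = 2 O \left(-5 + R\right)$
$j{\left(u \right)} = -60 + 12 u$ ($j{\left(u \right)} = 2 \cdot 6 \left(-5 + u\right) = -60 + 12 u$)
$I{\left(f,h \right)} = 10$ ($I{\left(f,h \right)} = 8 + \left(\left(-60 + 12 \cdot 5\right) - -2\right) = 8 + \left(\left(-60 + 60\right) + 2\right) = 8 + \left(0 + 2\right) = 8 + 2 = 10$)
$c{\left(Y,g \right)} = 16$ ($c{\left(Y,g \right)} = \left(1 - 5\right)^{2} = \left(-4\right)^{2} = 16$)
$c{\left(-18,13 \right)} I{\left(W,13 \right)} = 16 \cdot 10 = 160$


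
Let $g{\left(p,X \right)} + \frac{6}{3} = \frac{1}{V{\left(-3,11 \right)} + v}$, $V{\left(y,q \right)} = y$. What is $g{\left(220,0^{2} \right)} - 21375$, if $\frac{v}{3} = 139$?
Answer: $- \frac{8850077}{414} \approx -21377.0$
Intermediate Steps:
$v = 417$ ($v = 3 \cdot 139 = 417$)
$g{\left(p,X \right)} = - \frac{827}{414}$ ($g{\left(p,X \right)} = -2 + \frac{1}{-3 + 417} = -2 + \frac{1}{414} = - \frac{827}{414}$)
$g{\left(220,0^{2} \right)} - 21375 = - \frac{827}{414} - 21375 = - \frac{8850077}{414}$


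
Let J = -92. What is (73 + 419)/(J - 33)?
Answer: -492/125 ≈ -3.9360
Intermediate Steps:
(73 + 419)/(J - 33) = (73 + 419)/(-92 - 33) = 492/(-125) = 492*(-1/125) = -492/125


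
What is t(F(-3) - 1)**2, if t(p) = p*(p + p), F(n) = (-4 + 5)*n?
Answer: 1024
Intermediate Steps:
F(n) = n (F(n) = 1*n = n)
t(p) = 2*p**2 (t(p) = p*(2*p) = 2*p**2)
t(F(-3) - 1)**2 = (2*(-3 - 1)**2)**2 = (2*(-4)**2)**2 = (2*16)**2 = 32**2 = 1024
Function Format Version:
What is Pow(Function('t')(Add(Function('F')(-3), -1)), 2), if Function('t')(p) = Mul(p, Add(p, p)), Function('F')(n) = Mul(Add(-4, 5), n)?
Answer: 1024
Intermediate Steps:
Function('F')(n) = n (Function('F')(n) = Mul(1, n) = n)
Function('t')(p) = Mul(2, Pow(p, 2)) (Function('t')(p) = Mul(p, Mul(2, p)) = Mul(2, Pow(p, 2)))
Pow(Function('t')(Add(Function('F')(-3), -1)), 2) = Pow(Mul(2, Pow(Add(-3, -1), 2)), 2) = Pow(Mul(2, Pow(-4, 2)), 2) = Pow(Mul(2, 16), 2) = Pow(32, 2) = 1024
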